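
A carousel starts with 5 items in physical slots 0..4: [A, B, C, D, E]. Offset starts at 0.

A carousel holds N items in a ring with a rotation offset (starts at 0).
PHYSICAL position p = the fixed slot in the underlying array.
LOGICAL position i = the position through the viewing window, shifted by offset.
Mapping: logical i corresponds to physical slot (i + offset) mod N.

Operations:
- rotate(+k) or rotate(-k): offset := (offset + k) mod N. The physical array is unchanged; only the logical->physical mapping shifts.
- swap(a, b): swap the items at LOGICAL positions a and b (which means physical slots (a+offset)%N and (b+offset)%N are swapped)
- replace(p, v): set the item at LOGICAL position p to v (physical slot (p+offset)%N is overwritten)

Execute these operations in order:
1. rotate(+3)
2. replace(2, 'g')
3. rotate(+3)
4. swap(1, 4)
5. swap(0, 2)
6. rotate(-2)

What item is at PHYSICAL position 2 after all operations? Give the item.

Answer: g

Derivation:
After op 1 (rotate(+3)): offset=3, physical=[A,B,C,D,E], logical=[D,E,A,B,C]
After op 2 (replace(2, 'g')): offset=3, physical=[g,B,C,D,E], logical=[D,E,g,B,C]
After op 3 (rotate(+3)): offset=1, physical=[g,B,C,D,E], logical=[B,C,D,E,g]
After op 4 (swap(1, 4)): offset=1, physical=[C,B,g,D,E], logical=[B,g,D,E,C]
After op 5 (swap(0, 2)): offset=1, physical=[C,D,g,B,E], logical=[D,g,B,E,C]
After op 6 (rotate(-2)): offset=4, physical=[C,D,g,B,E], logical=[E,C,D,g,B]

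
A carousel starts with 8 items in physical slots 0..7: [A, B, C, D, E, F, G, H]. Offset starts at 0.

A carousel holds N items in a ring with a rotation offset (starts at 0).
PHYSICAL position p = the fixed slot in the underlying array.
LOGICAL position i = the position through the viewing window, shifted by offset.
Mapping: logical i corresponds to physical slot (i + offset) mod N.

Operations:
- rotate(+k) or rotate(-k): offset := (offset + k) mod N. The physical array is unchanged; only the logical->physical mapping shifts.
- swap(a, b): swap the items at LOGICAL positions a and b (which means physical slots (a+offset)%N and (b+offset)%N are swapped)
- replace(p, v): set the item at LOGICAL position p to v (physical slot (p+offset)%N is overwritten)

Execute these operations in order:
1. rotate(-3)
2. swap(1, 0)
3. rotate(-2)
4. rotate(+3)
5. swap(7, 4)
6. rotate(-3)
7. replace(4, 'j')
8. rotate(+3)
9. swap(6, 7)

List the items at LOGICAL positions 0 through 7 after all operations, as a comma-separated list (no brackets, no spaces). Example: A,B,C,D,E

Answer: F,j,A,B,G,D,C,E

Derivation:
After op 1 (rotate(-3)): offset=5, physical=[A,B,C,D,E,F,G,H], logical=[F,G,H,A,B,C,D,E]
After op 2 (swap(1, 0)): offset=5, physical=[A,B,C,D,E,G,F,H], logical=[G,F,H,A,B,C,D,E]
After op 3 (rotate(-2)): offset=3, physical=[A,B,C,D,E,G,F,H], logical=[D,E,G,F,H,A,B,C]
After op 4 (rotate(+3)): offset=6, physical=[A,B,C,D,E,G,F,H], logical=[F,H,A,B,C,D,E,G]
After op 5 (swap(7, 4)): offset=6, physical=[A,B,G,D,E,C,F,H], logical=[F,H,A,B,G,D,E,C]
After op 6 (rotate(-3)): offset=3, physical=[A,B,G,D,E,C,F,H], logical=[D,E,C,F,H,A,B,G]
After op 7 (replace(4, 'j')): offset=3, physical=[A,B,G,D,E,C,F,j], logical=[D,E,C,F,j,A,B,G]
After op 8 (rotate(+3)): offset=6, physical=[A,B,G,D,E,C,F,j], logical=[F,j,A,B,G,D,E,C]
After op 9 (swap(6, 7)): offset=6, physical=[A,B,G,D,C,E,F,j], logical=[F,j,A,B,G,D,C,E]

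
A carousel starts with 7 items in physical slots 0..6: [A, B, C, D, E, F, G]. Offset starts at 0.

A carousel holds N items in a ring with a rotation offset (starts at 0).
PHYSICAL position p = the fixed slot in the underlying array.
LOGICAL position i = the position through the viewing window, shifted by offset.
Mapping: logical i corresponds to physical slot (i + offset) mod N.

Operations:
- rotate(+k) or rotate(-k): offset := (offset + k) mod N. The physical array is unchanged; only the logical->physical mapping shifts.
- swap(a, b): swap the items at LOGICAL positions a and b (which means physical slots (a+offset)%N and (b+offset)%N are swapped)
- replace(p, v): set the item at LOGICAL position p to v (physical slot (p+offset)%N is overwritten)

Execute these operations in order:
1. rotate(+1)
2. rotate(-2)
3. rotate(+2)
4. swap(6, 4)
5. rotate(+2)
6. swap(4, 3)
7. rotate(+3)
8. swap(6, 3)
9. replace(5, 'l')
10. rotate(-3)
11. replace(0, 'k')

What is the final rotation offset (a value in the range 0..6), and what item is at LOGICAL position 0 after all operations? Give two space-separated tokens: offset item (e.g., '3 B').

After op 1 (rotate(+1)): offset=1, physical=[A,B,C,D,E,F,G], logical=[B,C,D,E,F,G,A]
After op 2 (rotate(-2)): offset=6, physical=[A,B,C,D,E,F,G], logical=[G,A,B,C,D,E,F]
After op 3 (rotate(+2)): offset=1, physical=[A,B,C,D,E,F,G], logical=[B,C,D,E,F,G,A]
After op 4 (swap(6, 4)): offset=1, physical=[F,B,C,D,E,A,G], logical=[B,C,D,E,A,G,F]
After op 5 (rotate(+2)): offset=3, physical=[F,B,C,D,E,A,G], logical=[D,E,A,G,F,B,C]
After op 6 (swap(4, 3)): offset=3, physical=[G,B,C,D,E,A,F], logical=[D,E,A,F,G,B,C]
After op 7 (rotate(+3)): offset=6, physical=[G,B,C,D,E,A,F], logical=[F,G,B,C,D,E,A]
After op 8 (swap(6, 3)): offset=6, physical=[G,B,A,D,E,C,F], logical=[F,G,B,A,D,E,C]
After op 9 (replace(5, 'l')): offset=6, physical=[G,B,A,D,l,C,F], logical=[F,G,B,A,D,l,C]
After op 10 (rotate(-3)): offset=3, physical=[G,B,A,D,l,C,F], logical=[D,l,C,F,G,B,A]
After op 11 (replace(0, 'k')): offset=3, physical=[G,B,A,k,l,C,F], logical=[k,l,C,F,G,B,A]

Answer: 3 k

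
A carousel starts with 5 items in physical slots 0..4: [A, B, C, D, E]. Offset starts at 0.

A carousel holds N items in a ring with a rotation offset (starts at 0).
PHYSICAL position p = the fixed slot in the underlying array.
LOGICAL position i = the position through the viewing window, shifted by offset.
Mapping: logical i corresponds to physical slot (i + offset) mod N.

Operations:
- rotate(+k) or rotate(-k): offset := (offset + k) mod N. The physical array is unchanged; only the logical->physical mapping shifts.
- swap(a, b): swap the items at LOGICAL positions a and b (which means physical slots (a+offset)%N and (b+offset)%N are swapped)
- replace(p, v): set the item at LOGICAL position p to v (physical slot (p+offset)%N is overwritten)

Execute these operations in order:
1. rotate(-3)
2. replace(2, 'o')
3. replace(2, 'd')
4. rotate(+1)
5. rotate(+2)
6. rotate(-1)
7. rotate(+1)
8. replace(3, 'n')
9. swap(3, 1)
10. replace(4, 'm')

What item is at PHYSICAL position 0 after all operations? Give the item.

Answer: A

Derivation:
After op 1 (rotate(-3)): offset=2, physical=[A,B,C,D,E], logical=[C,D,E,A,B]
After op 2 (replace(2, 'o')): offset=2, physical=[A,B,C,D,o], logical=[C,D,o,A,B]
After op 3 (replace(2, 'd')): offset=2, physical=[A,B,C,D,d], logical=[C,D,d,A,B]
After op 4 (rotate(+1)): offset=3, physical=[A,B,C,D,d], logical=[D,d,A,B,C]
After op 5 (rotate(+2)): offset=0, physical=[A,B,C,D,d], logical=[A,B,C,D,d]
After op 6 (rotate(-1)): offset=4, physical=[A,B,C,D,d], logical=[d,A,B,C,D]
After op 7 (rotate(+1)): offset=0, physical=[A,B,C,D,d], logical=[A,B,C,D,d]
After op 8 (replace(3, 'n')): offset=0, physical=[A,B,C,n,d], logical=[A,B,C,n,d]
After op 9 (swap(3, 1)): offset=0, physical=[A,n,C,B,d], logical=[A,n,C,B,d]
After op 10 (replace(4, 'm')): offset=0, physical=[A,n,C,B,m], logical=[A,n,C,B,m]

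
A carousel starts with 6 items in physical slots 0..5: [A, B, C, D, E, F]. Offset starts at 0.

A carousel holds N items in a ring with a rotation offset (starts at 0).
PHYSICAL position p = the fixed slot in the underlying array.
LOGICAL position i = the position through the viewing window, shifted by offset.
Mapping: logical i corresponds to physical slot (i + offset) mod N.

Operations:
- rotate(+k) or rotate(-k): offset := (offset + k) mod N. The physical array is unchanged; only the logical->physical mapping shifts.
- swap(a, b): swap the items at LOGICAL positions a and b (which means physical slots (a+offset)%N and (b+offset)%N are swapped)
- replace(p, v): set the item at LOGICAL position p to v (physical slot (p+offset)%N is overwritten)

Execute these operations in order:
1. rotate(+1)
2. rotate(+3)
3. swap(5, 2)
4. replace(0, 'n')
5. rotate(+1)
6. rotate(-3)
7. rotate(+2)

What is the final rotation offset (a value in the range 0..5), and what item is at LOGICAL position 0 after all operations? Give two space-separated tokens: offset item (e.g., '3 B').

After op 1 (rotate(+1)): offset=1, physical=[A,B,C,D,E,F], logical=[B,C,D,E,F,A]
After op 2 (rotate(+3)): offset=4, physical=[A,B,C,D,E,F], logical=[E,F,A,B,C,D]
After op 3 (swap(5, 2)): offset=4, physical=[D,B,C,A,E,F], logical=[E,F,D,B,C,A]
After op 4 (replace(0, 'n')): offset=4, physical=[D,B,C,A,n,F], logical=[n,F,D,B,C,A]
After op 5 (rotate(+1)): offset=5, physical=[D,B,C,A,n,F], logical=[F,D,B,C,A,n]
After op 6 (rotate(-3)): offset=2, physical=[D,B,C,A,n,F], logical=[C,A,n,F,D,B]
After op 7 (rotate(+2)): offset=4, physical=[D,B,C,A,n,F], logical=[n,F,D,B,C,A]

Answer: 4 n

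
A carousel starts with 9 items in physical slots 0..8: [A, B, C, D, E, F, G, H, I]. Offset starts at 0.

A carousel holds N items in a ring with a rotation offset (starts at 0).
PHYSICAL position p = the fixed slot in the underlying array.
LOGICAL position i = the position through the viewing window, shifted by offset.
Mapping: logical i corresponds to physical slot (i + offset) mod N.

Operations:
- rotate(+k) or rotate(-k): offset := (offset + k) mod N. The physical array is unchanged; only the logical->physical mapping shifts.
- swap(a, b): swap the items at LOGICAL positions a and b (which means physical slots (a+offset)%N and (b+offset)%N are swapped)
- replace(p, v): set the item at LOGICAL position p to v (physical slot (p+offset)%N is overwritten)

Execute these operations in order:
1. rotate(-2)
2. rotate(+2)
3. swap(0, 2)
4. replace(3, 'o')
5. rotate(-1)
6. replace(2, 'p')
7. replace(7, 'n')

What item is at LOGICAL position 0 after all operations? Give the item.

After op 1 (rotate(-2)): offset=7, physical=[A,B,C,D,E,F,G,H,I], logical=[H,I,A,B,C,D,E,F,G]
After op 2 (rotate(+2)): offset=0, physical=[A,B,C,D,E,F,G,H,I], logical=[A,B,C,D,E,F,G,H,I]
After op 3 (swap(0, 2)): offset=0, physical=[C,B,A,D,E,F,G,H,I], logical=[C,B,A,D,E,F,G,H,I]
After op 4 (replace(3, 'o')): offset=0, physical=[C,B,A,o,E,F,G,H,I], logical=[C,B,A,o,E,F,G,H,I]
After op 5 (rotate(-1)): offset=8, physical=[C,B,A,o,E,F,G,H,I], logical=[I,C,B,A,o,E,F,G,H]
After op 6 (replace(2, 'p')): offset=8, physical=[C,p,A,o,E,F,G,H,I], logical=[I,C,p,A,o,E,F,G,H]
After op 7 (replace(7, 'n')): offset=8, physical=[C,p,A,o,E,F,n,H,I], logical=[I,C,p,A,o,E,F,n,H]

Answer: I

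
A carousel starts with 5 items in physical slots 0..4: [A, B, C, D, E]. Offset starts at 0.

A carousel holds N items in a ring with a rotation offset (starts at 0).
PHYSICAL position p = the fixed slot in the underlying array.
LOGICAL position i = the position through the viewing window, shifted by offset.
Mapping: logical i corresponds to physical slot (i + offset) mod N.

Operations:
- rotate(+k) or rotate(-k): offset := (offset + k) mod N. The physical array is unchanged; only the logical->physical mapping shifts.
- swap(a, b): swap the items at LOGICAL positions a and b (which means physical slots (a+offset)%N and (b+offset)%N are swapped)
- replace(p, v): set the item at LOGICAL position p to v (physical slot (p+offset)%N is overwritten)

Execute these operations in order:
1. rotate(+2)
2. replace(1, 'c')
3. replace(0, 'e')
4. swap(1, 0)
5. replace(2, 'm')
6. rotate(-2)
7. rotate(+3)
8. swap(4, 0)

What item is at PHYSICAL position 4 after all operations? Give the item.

Answer: m

Derivation:
After op 1 (rotate(+2)): offset=2, physical=[A,B,C,D,E], logical=[C,D,E,A,B]
After op 2 (replace(1, 'c')): offset=2, physical=[A,B,C,c,E], logical=[C,c,E,A,B]
After op 3 (replace(0, 'e')): offset=2, physical=[A,B,e,c,E], logical=[e,c,E,A,B]
After op 4 (swap(1, 0)): offset=2, physical=[A,B,c,e,E], logical=[c,e,E,A,B]
After op 5 (replace(2, 'm')): offset=2, physical=[A,B,c,e,m], logical=[c,e,m,A,B]
After op 6 (rotate(-2)): offset=0, physical=[A,B,c,e,m], logical=[A,B,c,e,m]
After op 7 (rotate(+3)): offset=3, physical=[A,B,c,e,m], logical=[e,m,A,B,c]
After op 8 (swap(4, 0)): offset=3, physical=[A,B,e,c,m], logical=[c,m,A,B,e]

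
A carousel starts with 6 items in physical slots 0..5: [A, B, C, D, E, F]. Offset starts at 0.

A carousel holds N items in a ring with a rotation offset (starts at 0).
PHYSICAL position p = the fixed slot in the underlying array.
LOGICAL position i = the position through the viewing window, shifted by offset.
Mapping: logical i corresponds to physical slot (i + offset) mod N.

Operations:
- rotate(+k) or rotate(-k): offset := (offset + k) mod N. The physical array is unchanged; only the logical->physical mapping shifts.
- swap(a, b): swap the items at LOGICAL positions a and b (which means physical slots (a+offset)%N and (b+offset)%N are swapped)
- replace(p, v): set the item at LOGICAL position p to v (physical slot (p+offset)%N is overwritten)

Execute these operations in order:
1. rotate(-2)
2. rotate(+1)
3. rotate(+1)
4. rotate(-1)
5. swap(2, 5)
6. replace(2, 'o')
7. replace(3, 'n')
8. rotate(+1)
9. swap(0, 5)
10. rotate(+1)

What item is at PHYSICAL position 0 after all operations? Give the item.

Answer: F

Derivation:
After op 1 (rotate(-2)): offset=4, physical=[A,B,C,D,E,F], logical=[E,F,A,B,C,D]
After op 2 (rotate(+1)): offset=5, physical=[A,B,C,D,E,F], logical=[F,A,B,C,D,E]
After op 3 (rotate(+1)): offset=0, physical=[A,B,C,D,E,F], logical=[A,B,C,D,E,F]
After op 4 (rotate(-1)): offset=5, physical=[A,B,C,D,E,F], logical=[F,A,B,C,D,E]
After op 5 (swap(2, 5)): offset=5, physical=[A,E,C,D,B,F], logical=[F,A,E,C,D,B]
After op 6 (replace(2, 'o')): offset=5, physical=[A,o,C,D,B,F], logical=[F,A,o,C,D,B]
After op 7 (replace(3, 'n')): offset=5, physical=[A,o,n,D,B,F], logical=[F,A,o,n,D,B]
After op 8 (rotate(+1)): offset=0, physical=[A,o,n,D,B,F], logical=[A,o,n,D,B,F]
After op 9 (swap(0, 5)): offset=0, physical=[F,o,n,D,B,A], logical=[F,o,n,D,B,A]
After op 10 (rotate(+1)): offset=1, physical=[F,o,n,D,B,A], logical=[o,n,D,B,A,F]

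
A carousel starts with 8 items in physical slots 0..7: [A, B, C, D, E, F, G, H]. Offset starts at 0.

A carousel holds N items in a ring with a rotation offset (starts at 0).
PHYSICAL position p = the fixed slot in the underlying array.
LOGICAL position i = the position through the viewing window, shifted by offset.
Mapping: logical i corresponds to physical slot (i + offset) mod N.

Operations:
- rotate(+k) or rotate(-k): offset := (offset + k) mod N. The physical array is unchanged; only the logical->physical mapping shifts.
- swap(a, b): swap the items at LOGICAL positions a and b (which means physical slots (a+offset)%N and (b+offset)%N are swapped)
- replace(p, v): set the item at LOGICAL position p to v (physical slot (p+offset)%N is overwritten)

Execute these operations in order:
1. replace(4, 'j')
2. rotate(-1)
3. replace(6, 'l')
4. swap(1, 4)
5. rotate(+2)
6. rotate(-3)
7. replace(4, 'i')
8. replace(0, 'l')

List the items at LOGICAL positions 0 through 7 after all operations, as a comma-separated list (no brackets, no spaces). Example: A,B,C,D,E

After op 1 (replace(4, 'j')): offset=0, physical=[A,B,C,D,j,F,G,H], logical=[A,B,C,D,j,F,G,H]
After op 2 (rotate(-1)): offset=7, physical=[A,B,C,D,j,F,G,H], logical=[H,A,B,C,D,j,F,G]
After op 3 (replace(6, 'l')): offset=7, physical=[A,B,C,D,j,l,G,H], logical=[H,A,B,C,D,j,l,G]
After op 4 (swap(1, 4)): offset=7, physical=[D,B,C,A,j,l,G,H], logical=[H,D,B,C,A,j,l,G]
After op 5 (rotate(+2)): offset=1, physical=[D,B,C,A,j,l,G,H], logical=[B,C,A,j,l,G,H,D]
After op 6 (rotate(-3)): offset=6, physical=[D,B,C,A,j,l,G,H], logical=[G,H,D,B,C,A,j,l]
After op 7 (replace(4, 'i')): offset=6, physical=[D,B,i,A,j,l,G,H], logical=[G,H,D,B,i,A,j,l]
After op 8 (replace(0, 'l')): offset=6, physical=[D,B,i,A,j,l,l,H], logical=[l,H,D,B,i,A,j,l]

Answer: l,H,D,B,i,A,j,l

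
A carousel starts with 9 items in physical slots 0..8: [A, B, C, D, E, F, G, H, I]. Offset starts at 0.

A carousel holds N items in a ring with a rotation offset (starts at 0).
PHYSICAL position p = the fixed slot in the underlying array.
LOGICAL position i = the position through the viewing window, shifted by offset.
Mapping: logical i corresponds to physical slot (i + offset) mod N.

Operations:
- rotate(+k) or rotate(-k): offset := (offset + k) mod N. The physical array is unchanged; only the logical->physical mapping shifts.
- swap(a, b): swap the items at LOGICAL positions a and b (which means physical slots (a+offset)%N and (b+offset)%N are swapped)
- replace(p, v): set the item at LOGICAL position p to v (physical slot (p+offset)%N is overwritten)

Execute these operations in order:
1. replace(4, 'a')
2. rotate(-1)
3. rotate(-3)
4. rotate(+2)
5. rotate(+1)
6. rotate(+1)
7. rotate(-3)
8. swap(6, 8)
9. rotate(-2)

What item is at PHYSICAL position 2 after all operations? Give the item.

Answer: C

Derivation:
After op 1 (replace(4, 'a')): offset=0, physical=[A,B,C,D,a,F,G,H,I], logical=[A,B,C,D,a,F,G,H,I]
After op 2 (rotate(-1)): offset=8, physical=[A,B,C,D,a,F,G,H,I], logical=[I,A,B,C,D,a,F,G,H]
After op 3 (rotate(-3)): offset=5, physical=[A,B,C,D,a,F,G,H,I], logical=[F,G,H,I,A,B,C,D,a]
After op 4 (rotate(+2)): offset=7, physical=[A,B,C,D,a,F,G,H,I], logical=[H,I,A,B,C,D,a,F,G]
After op 5 (rotate(+1)): offset=8, physical=[A,B,C,D,a,F,G,H,I], logical=[I,A,B,C,D,a,F,G,H]
After op 6 (rotate(+1)): offset=0, physical=[A,B,C,D,a,F,G,H,I], logical=[A,B,C,D,a,F,G,H,I]
After op 7 (rotate(-3)): offset=6, physical=[A,B,C,D,a,F,G,H,I], logical=[G,H,I,A,B,C,D,a,F]
After op 8 (swap(6, 8)): offset=6, physical=[A,B,C,F,a,D,G,H,I], logical=[G,H,I,A,B,C,F,a,D]
After op 9 (rotate(-2)): offset=4, physical=[A,B,C,F,a,D,G,H,I], logical=[a,D,G,H,I,A,B,C,F]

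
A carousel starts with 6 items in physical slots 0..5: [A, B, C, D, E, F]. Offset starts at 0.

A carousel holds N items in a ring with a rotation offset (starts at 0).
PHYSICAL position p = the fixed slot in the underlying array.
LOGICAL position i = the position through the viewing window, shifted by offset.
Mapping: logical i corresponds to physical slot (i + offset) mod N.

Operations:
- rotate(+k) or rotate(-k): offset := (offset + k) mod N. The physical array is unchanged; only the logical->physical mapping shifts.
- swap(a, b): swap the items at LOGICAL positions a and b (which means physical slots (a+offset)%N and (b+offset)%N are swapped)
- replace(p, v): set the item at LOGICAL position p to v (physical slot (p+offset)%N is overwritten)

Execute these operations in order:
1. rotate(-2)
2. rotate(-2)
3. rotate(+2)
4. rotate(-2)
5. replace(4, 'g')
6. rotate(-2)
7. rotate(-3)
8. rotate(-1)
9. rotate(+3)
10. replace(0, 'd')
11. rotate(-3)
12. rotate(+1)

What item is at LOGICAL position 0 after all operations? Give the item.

Answer: D

Derivation:
After op 1 (rotate(-2)): offset=4, physical=[A,B,C,D,E,F], logical=[E,F,A,B,C,D]
After op 2 (rotate(-2)): offset=2, physical=[A,B,C,D,E,F], logical=[C,D,E,F,A,B]
After op 3 (rotate(+2)): offset=4, physical=[A,B,C,D,E,F], logical=[E,F,A,B,C,D]
After op 4 (rotate(-2)): offset=2, physical=[A,B,C,D,E,F], logical=[C,D,E,F,A,B]
After op 5 (replace(4, 'g')): offset=2, physical=[g,B,C,D,E,F], logical=[C,D,E,F,g,B]
After op 6 (rotate(-2)): offset=0, physical=[g,B,C,D,E,F], logical=[g,B,C,D,E,F]
After op 7 (rotate(-3)): offset=3, physical=[g,B,C,D,E,F], logical=[D,E,F,g,B,C]
After op 8 (rotate(-1)): offset=2, physical=[g,B,C,D,E,F], logical=[C,D,E,F,g,B]
After op 9 (rotate(+3)): offset=5, physical=[g,B,C,D,E,F], logical=[F,g,B,C,D,E]
After op 10 (replace(0, 'd')): offset=5, physical=[g,B,C,D,E,d], logical=[d,g,B,C,D,E]
After op 11 (rotate(-3)): offset=2, physical=[g,B,C,D,E,d], logical=[C,D,E,d,g,B]
After op 12 (rotate(+1)): offset=3, physical=[g,B,C,D,E,d], logical=[D,E,d,g,B,C]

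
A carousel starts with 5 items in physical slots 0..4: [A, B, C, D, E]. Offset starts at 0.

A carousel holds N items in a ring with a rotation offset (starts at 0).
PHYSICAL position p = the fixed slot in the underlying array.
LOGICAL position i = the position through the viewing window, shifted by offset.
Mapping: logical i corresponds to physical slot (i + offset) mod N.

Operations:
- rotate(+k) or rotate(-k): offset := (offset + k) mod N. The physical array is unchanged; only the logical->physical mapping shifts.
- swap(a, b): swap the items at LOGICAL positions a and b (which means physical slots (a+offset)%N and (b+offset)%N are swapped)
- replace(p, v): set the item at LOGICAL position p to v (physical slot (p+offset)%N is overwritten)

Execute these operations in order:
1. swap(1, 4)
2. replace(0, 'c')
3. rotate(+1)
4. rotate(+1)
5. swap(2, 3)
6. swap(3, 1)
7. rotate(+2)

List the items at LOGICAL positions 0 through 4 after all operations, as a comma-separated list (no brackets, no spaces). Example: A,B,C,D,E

Answer: c,D,E,C,B

Derivation:
After op 1 (swap(1, 4)): offset=0, physical=[A,E,C,D,B], logical=[A,E,C,D,B]
After op 2 (replace(0, 'c')): offset=0, physical=[c,E,C,D,B], logical=[c,E,C,D,B]
After op 3 (rotate(+1)): offset=1, physical=[c,E,C,D,B], logical=[E,C,D,B,c]
After op 4 (rotate(+1)): offset=2, physical=[c,E,C,D,B], logical=[C,D,B,c,E]
After op 5 (swap(2, 3)): offset=2, physical=[B,E,C,D,c], logical=[C,D,c,B,E]
After op 6 (swap(3, 1)): offset=2, physical=[D,E,C,B,c], logical=[C,B,c,D,E]
After op 7 (rotate(+2)): offset=4, physical=[D,E,C,B,c], logical=[c,D,E,C,B]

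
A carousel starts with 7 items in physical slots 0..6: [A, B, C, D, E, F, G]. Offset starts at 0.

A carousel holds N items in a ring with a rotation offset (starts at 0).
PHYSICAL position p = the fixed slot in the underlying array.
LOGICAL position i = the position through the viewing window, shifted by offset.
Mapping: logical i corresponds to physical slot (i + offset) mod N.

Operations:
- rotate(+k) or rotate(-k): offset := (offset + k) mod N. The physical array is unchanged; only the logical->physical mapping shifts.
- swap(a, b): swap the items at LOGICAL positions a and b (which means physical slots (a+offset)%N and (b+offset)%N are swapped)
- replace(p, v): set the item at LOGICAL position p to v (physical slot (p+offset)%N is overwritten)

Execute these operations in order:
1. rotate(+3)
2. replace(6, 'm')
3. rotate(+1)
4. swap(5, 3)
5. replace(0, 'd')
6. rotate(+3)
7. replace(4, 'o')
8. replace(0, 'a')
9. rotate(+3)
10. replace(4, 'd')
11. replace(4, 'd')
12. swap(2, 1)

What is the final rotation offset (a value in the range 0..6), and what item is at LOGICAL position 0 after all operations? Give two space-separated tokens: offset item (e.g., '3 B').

Answer: 3 D

Derivation:
After op 1 (rotate(+3)): offset=3, physical=[A,B,C,D,E,F,G], logical=[D,E,F,G,A,B,C]
After op 2 (replace(6, 'm')): offset=3, physical=[A,B,m,D,E,F,G], logical=[D,E,F,G,A,B,m]
After op 3 (rotate(+1)): offset=4, physical=[A,B,m,D,E,F,G], logical=[E,F,G,A,B,m,D]
After op 4 (swap(5, 3)): offset=4, physical=[m,B,A,D,E,F,G], logical=[E,F,G,m,B,A,D]
After op 5 (replace(0, 'd')): offset=4, physical=[m,B,A,D,d,F,G], logical=[d,F,G,m,B,A,D]
After op 6 (rotate(+3)): offset=0, physical=[m,B,A,D,d,F,G], logical=[m,B,A,D,d,F,G]
After op 7 (replace(4, 'o')): offset=0, physical=[m,B,A,D,o,F,G], logical=[m,B,A,D,o,F,G]
After op 8 (replace(0, 'a')): offset=0, physical=[a,B,A,D,o,F,G], logical=[a,B,A,D,o,F,G]
After op 9 (rotate(+3)): offset=3, physical=[a,B,A,D,o,F,G], logical=[D,o,F,G,a,B,A]
After op 10 (replace(4, 'd')): offset=3, physical=[d,B,A,D,o,F,G], logical=[D,o,F,G,d,B,A]
After op 11 (replace(4, 'd')): offset=3, physical=[d,B,A,D,o,F,G], logical=[D,o,F,G,d,B,A]
After op 12 (swap(2, 1)): offset=3, physical=[d,B,A,D,F,o,G], logical=[D,F,o,G,d,B,A]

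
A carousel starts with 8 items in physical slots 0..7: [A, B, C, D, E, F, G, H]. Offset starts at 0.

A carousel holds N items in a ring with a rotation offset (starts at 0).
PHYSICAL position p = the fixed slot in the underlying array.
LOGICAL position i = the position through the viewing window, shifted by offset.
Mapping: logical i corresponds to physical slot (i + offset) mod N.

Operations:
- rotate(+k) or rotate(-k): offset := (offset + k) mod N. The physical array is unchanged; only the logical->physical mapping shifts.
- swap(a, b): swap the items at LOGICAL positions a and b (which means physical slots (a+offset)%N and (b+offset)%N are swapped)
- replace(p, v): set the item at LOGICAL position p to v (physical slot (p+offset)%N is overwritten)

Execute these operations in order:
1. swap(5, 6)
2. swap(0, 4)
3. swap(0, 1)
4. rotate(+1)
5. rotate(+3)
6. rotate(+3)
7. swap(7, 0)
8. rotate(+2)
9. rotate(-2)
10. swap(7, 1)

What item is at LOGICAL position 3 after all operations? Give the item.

After op 1 (swap(5, 6)): offset=0, physical=[A,B,C,D,E,G,F,H], logical=[A,B,C,D,E,G,F,H]
After op 2 (swap(0, 4)): offset=0, physical=[E,B,C,D,A,G,F,H], logical=[E,B,C,D,A,G,F,H]
After op 3 (swap(0, 1)): offset=0, physical=[B,E,C,D,A,G,F,H], logical=[B,E,C,D,A,G,F,H]
After op 4 (rotate(+1)): offset=1, physical=[B,E,C,D,A,G,F,H], logical=[E,C,D,A,G,F,H,B]
After op 5 (rotate(+3)): offset=4, physical=[B,E,C,D,A,G,F,H], logical=[A,G,F,H,B,E,C,D]
After op 6 (rotate(+3)): offset=7, physical=[B,E,C,D,A,G,F,H], logical=[H,B,E,C,D,A,G,F]
After op 7 (swap(7, 0)): offset=7, physical=[B,E,C,D,A,G,H,F], logical=[F,B,E,C,D,A,G,H]
After op 8 (rotate(+2)): offset=1, physical=[B,E,C,D,A,G,H,F], logical=[E,C,D,A,G,H,F,B]
After op 9 (rotate(-2)): offset=7, physical=[B,E,C,D,A,G,H,F], logical=[F,B,E,C,D,A,G,H]
After op 10 (swap(7, 1)): offset=7, physical=[H,E,C,D,A,G,B,F], logical=[F,H,E,C,D,A,G,B]

Answer: C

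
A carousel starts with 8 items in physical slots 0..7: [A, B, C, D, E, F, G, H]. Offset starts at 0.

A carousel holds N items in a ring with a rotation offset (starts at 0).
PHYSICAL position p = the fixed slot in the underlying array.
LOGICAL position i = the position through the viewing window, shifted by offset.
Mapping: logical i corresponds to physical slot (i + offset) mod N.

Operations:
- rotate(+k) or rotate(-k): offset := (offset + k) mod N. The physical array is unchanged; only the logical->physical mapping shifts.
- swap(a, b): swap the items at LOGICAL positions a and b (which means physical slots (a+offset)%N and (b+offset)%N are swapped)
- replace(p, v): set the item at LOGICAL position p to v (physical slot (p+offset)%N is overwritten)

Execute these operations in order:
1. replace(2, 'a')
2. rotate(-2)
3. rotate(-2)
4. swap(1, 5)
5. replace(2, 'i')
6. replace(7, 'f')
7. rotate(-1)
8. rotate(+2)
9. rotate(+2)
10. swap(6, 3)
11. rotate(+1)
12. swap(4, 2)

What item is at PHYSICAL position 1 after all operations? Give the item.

Answer: F

Derivation:
After op 1 (replace(2, 'a')): offset=0, physical=[A,B,a,D,E,F,G,H], logical=[A,B,a,D,E,F,G,H]
After op 2 (rotate(-2)): offset=6, physical=[A,B,a,D,E,F,G,H], logical=[G,H,A,B,a,D,E,F]
After op 3 (rotate(-2)): offset=4, physical=[A,B,a,D,E,F,G,H], logical=[E,F,G,H,A,B,a,D]
After op 4 (swap(1, 5)): offset=4, physical=[A,F,a,D,E,B,G,H], logical=[E,B,G,H,A,F,a,D]
After op 5 (replace(2, 'i')): offset=4, physical=[A,F,a,D,E,B,i,H], logical=[E,B,i,H,A,F,a,D]
After op 6 (replace(7, 'f')): offset=4, physical=[A,F,a,f,E,B,i,H], logical=[E,B,i,H,A,F,a,f]
After op 7 (rotate(-1)): offset=3, physical=[A,F,a,f,E,B,i,H], logical=[f,E,B,i,H,A,F,a]
After op 8 (rotate(+2)): offset=5, physical=[A,F,a,f,E,B,i,H], logical=[B,i,H,A,F,a,f,E]
After op 9 (rotate(+2)): offset=7, physical=[A,F,a,f,E,B,i,H], logical=[H,A,F,a,f,E,B,i]
After op 10 (swap(6, 3)): offset=7, physical=[A,F,B,f,E,a,i,H], logical=[H,A,F,B,f,E,a,i]
After op 11 (rotate(+1)): offset=0, physical=[A,F,B,f,E,a,i,H], logical=[A,F,B,f,E,a,i,H]
After op 12 (swap(4, 2)): offset=0, physical=[A,F,E,f,B,a,i,H], logical=[A,F,E,f,B,a,i,H]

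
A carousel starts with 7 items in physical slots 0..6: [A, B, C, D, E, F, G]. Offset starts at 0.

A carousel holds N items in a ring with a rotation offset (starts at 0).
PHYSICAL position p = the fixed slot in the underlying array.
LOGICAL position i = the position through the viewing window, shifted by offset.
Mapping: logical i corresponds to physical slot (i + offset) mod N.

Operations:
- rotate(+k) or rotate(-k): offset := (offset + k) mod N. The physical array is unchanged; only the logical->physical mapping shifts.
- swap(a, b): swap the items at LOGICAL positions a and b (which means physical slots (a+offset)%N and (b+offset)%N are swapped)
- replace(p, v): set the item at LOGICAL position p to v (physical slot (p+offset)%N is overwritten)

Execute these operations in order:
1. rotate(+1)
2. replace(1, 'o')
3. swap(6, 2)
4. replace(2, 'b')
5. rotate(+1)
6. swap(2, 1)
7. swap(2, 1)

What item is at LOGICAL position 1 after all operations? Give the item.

After op 1 (rotate(+1)): offset=1, physical=[A,B,C,D,E,F,G], logical=[B,C,D,E,F,G,A]
After op 2 (replace(1, 'o')): offset=1, physical=[A,B,o,D,E,F,G], logical=[B,o,D,E,F,G,A]
After op 3 (swap(6, 2)): offset=1, physical=[D,B,o,A,E,F,G], logical=[B,o,A,E,F,G,D]
After op 4 (replace(2, 'b')): offset=1, physical=[D,B,o,b,E,F,G], logical=[B,o,b,E,F,G,D]
After op 5 (rotate(+1)): offset=2, physical=[D,B,o,b,E,F,G], logical=[o,b,E,F,G,D,B]
After op 6 (swap(2, 1)): offset=2, physical=[D,B,o,E,b,F,G], logical=[o,E,b,F,G,D,B]
After op 7 (swap(2, 1)): offset=2, physical=[D,B,o,b,E,F,G], logical=[o,b,E,F,G,D,B]

Answer: b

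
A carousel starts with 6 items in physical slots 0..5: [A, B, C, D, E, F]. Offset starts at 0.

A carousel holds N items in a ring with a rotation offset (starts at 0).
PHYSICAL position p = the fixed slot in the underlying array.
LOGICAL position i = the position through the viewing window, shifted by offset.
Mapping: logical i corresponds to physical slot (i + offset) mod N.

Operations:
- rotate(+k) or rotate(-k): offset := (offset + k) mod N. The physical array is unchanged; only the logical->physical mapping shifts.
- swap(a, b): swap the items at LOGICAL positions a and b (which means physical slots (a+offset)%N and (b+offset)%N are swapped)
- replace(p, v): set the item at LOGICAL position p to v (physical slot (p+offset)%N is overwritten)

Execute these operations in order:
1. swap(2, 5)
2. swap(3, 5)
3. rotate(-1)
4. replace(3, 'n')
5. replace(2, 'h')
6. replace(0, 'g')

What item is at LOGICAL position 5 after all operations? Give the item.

Answer: E

Derivation:
After op 1 (swap(2, 5)): offset=0, physical=[A,B,F,D,E,C], logical=[A,B,F,D,E,C]
After op 2 (swap(3, 5)): offset=0, physical=[A,B,F,C,E,D], logical=[A,B,F,C,E,D]
After op 3 (rotate(-1)): offset=5, physical=[A,B,F,C,E,D], logical=[D,A,B,F,C,E]
After op 4 (replace(3, 'n')): offset=5, physical=[A,B,n,C,E,D], logical=[D,A,B,n,C,E]
After op 5 (replace(2, 'h')): offset=5, physical=[A,h,n,C,E,D], logical=[D,A,h,n,C,E]
After op 6 (replace(0, 'g')): offset=5, physical=[A,h,n,C,E,g], logical=[g,A,h,n,C,E]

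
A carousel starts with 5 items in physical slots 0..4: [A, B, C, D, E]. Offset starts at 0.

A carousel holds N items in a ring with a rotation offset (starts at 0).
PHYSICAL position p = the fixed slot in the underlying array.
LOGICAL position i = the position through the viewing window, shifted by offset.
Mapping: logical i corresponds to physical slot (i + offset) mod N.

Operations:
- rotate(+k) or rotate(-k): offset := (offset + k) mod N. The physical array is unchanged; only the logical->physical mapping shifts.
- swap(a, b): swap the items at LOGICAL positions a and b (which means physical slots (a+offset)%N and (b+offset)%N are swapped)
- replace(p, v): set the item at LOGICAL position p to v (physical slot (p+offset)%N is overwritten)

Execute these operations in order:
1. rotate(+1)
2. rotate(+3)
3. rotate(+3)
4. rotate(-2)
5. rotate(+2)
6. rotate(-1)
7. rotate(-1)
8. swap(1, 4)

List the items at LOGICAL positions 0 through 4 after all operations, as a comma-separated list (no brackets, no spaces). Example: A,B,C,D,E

Answer: A,E,C,D,B

Derivation:
After op 1 (rotate(+1)): offset=1, physical=[A,B,C,D,E], logical=[B,C,D,E,A]
After op 2 (rotate(+3)): offset=4, physical=[A,B,C,D,E], logical=[E,A,B,C,D]
After op 3 (rotate(+3)): offset=2, physical=[A,B,C,D,E], logical=[C,D,E,A,B]
After op 4 (rotate(-2)): offset=0, physical=[A,B,C,D,E], logical=[A,B,C,D,E]
After op 5 (rotate(+2)): offset=2, physical=[A,B,C,D,E], logical=[C,D,E,A,B]
After op 6 (rotate(-1)): offset=1, physical=[A,B,C,D,E], logical=[B,C,D,E,A]
After op 7 (rotate(-1)): offset=0, physical=[A,B,C,D,E], logical=[A,B,C,D,E]
After op 8 (swap(1, 4)): offset=0, physical=[A,E,C,D,B], logical=[A,E,C,D,B]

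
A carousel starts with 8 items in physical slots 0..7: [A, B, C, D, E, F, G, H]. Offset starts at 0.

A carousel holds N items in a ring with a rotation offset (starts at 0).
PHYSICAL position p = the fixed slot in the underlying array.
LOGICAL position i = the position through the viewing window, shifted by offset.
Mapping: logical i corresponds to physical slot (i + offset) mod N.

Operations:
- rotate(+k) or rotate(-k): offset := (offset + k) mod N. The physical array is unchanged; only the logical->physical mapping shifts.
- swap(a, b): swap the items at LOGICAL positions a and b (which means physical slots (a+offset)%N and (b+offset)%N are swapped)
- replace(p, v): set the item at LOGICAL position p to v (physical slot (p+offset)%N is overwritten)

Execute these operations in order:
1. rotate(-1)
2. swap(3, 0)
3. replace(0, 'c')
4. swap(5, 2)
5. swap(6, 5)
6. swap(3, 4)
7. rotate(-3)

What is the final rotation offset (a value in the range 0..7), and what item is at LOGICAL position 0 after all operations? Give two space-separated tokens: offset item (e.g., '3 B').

Answer: 4 F

Derivation:
After op 1 (rotate(-1)): offset=7, physical=[A,B,C,D,E,F,G,H], logical=[H,A,B,C,D,E,F,G]
After op 2 (swap(3, 0)): offset=7, physical=[A,B,H,D,E,F,G,C], logical=[C,A,B,H,D,E,F,G]
After op 3 (replace(0, 'c')): offset=7, physical=[A,B,H,D,E,F,G,c], logical=[c,A,B,H,D,E,F,G]
After op 4 (swap(5, 2)): offset=7, physical=[A,E,H,D,B,F,G,c], logical=[c,A,E,H,D,B,F,G]
After op 5 (swap(6, 5)): offset=7, physical=[A,E,H,D,F,B,G,c], logical=[c,A,E,H,D,F,B,G]
After op 6 (swap(3, 4)): offset=7, physical=[A,E,D,H,F,B,G,c], logical=[c,A,E,D,H,F,B,G]
After op 7 (rotate(-3)): offset=4, physical=[A,E,D,H,F,B,G,c], logical=[F,B,G,c,A,E,D,H]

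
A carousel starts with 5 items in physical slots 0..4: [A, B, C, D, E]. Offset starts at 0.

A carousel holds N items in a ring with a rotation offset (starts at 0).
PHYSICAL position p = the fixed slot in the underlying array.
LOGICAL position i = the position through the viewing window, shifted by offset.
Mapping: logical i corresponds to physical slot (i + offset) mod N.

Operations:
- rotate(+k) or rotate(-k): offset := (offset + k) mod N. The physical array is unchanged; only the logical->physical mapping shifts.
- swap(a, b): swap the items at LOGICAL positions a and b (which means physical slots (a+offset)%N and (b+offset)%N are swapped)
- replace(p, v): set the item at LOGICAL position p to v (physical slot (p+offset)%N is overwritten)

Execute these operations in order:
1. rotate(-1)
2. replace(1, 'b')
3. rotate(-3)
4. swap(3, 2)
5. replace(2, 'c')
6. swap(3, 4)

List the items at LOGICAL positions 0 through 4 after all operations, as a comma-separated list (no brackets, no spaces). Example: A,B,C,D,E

Answer: B,C,c,b,D

Derivation:
After op 1 (rotate(-1)): offset=4, physical=[A,B,C,D,E], logical=[E,A,B,C,D]
After op 2 (replace(1, 'b')): offset=4, physical=[b,B,C,D,E], logical=[E,b,B,C,D]
After op 3 (rotate(-3)): offset=1, physical=[b,B,C,D,E], logical=[B,C,D,E,b]
After op 4 (swap(3, 2)): offset=1, physical=[b,B,C,E,D], logical=[B,C,E,D,b]
After op 5 (replace(2, 'c')): offset=1, physical=[b,B,C,c,D], logical=[B,C,c,D,b]
After op 6 (swap(3, 4)): offset=1, physical=[D,B,C,c,b], logical=[B,C,c,b,D]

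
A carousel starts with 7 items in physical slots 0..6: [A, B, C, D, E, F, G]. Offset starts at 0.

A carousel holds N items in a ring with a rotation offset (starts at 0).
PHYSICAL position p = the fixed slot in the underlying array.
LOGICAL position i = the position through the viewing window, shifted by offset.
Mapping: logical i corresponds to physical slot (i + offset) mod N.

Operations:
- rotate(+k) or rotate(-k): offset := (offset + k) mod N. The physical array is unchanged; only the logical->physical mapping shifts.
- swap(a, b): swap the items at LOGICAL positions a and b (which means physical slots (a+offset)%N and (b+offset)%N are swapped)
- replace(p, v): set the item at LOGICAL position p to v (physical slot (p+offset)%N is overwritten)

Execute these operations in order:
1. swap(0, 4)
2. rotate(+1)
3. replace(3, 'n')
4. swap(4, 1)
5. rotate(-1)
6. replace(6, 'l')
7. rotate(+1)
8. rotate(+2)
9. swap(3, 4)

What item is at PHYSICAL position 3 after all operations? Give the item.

After op 1 (swap(0, 4)): offset=0, physical=[E,B,C,D,A,F,G], logical=[E,B,C,D,A,F,G]
After op 2 (rotate(+1)): offset=1, physical=[E,B,C,D,A,F,G], logical=[B,C,D,A,F,G,E]
After op 3 (replace(3, 'n')): offset=1, physical=[E,B,C,D,n,F,G], logical=[B,C,D,n,F,G,E]
After op 4 (swap(4, 1)): offset=1, physical=[E,B,F,D,n,C,G], logical=[B,F,D,n,C,G,E]
After op 5 (rotate(-1)): offset=0, physical=[E,B,F,D,n,C,G], logical=[E,B,F,D,n,C,G]
After op 6 (replace(6, 'l')): offset=0, physical=[E,B,F,D,n,C,l], logical=[E,B,F,D,n,C,l]
After op 7 (rotate(+1)): offset=1, physical=[E,B,F,D,n,C,l], logical=[B,F,D,n,C,l,E]
After op 8 (rotate(+2)): offset=3, physical=[E,B,F,D,n,C,l], logical=[D,n,C,l,E,B,F]
After op 9 (swap(3, 4)): offset=3, physical=[l,B,F,D,n,C,E], logical=[D,n,C,E,l,B,F]

Answer: D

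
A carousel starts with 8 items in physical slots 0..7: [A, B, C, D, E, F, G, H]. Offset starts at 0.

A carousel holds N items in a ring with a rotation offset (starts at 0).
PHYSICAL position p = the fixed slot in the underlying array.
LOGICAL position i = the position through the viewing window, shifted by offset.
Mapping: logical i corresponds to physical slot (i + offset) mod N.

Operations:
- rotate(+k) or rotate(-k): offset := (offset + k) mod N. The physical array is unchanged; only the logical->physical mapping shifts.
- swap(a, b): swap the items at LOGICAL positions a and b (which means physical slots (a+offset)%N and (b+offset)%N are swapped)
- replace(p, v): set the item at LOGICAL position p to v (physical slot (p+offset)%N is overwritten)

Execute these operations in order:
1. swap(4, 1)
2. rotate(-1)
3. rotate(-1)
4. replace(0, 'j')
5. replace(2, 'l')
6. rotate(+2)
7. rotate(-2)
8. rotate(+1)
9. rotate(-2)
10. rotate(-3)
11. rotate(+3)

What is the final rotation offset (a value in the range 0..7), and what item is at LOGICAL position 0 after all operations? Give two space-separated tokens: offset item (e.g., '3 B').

After op 1 (swap(4, 1)): offset=0, physical=[A,E,C,D,B,F,G,H], logical=[A,E,C,D,B,F,G,H]
After op 2 (rotate(-1)): offset=7, physical=[A,E,C,D,B,F,G,H], logical=[H,A,E,C,D,B,F,G]
After op 3 (rotate(-1)): offset=6, physical=[A,E,C,D,B,F,G,H], logical=[G,H,A,E,C,D,B,F]
After op 4 (replace(0, 'j')): offset=6, physical=[A,E,C,D,B,F,j,H], logical=[j,H,A,E,C,D,B,F]
After op 5 (replace(2, 'l')): offset=6, physical=[l,E,C,D,B,F,j,H], logical=[j,H,l,E,C,D,B,F]
After op 6 (rotate(+2)): offset=0, physical=[l,E,C,D,B,F,j,H], logical=[l,E,C,D,B,F,j,H]
After op 7 (rotate(-2)): offset=6, physical=[l,E,C,D,B,F,j,H], logical=[j,H,l,E,C,D,B,F]
After op 8 (rotate(+1)): offset=7, physical=[l,E,C,D,B,F,j,H], logical=[H,l,E,C,D,B,F,j]
After op 9 (rotate(-2)): offset=5, physical=[l,E,C,D,B,F,j,H], logical=[F,j,H,l,E,C,D,B]
After op 10 (rotate(-3)): offset=2, physical=[l,E,C,D,B,F,j,H], logical=[C,D,B,F,j,H,l,E]
After op 11 (rotate(+3)): offset=5, physical=[l,E,C,D,B,F,j,H], logical=[F,j,H,l,E,C,D,B]

Answer: 5 F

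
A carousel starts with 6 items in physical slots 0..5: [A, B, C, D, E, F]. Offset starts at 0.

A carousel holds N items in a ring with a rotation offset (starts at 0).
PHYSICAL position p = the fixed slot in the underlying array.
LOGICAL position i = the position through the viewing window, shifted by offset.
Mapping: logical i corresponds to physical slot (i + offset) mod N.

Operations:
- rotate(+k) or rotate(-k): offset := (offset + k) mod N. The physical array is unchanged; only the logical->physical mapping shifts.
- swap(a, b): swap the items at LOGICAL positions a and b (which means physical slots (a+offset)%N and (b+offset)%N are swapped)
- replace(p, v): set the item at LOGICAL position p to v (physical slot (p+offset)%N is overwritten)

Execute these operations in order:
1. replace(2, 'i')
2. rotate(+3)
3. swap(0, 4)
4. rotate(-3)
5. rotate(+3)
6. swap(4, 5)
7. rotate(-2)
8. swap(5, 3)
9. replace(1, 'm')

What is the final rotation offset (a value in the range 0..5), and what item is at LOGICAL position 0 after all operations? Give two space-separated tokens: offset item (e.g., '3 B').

After op 1 (replace(2, 'i')): offset=0, physical=[A,B,i,D,E,F], logical=[A,B,i,D,E,F]
After op 2 (rotate(+3)): offset=3, physical=[A,B,i,D,E,F], logical=[D,E,F,A,B,i]
After op 3 (swap(0, 4)): offset=3, physical=[A,D,i,B,E,F], logical=[B,E,F,A,D,i]
After op 4 (rotate(-3)): offset=0, physical=[A,D,i,B,E,F], logical=[A,D,i,B,E,F]
After op 5 (rotate(+3)): offset=3, physical=[A,D,i,B,E,F], logical=[B,E,F,A,D,i]
After op 6 (swap(4, 5)): offset=3, physical=[A,i,D,B,E,F], logical=[B,E,F,A,i,D]
After op 7 (rotate(-2)): offset=1, physical=[A,i,D,B,E,F], logical=[i,D,B,E,F,A]
After op 8 (swap(5, 3)): offset=1, physical=[E,i,D,B,A,F], logical=[i,D,B,A,F,E]
After op 9 (replace(1, 'm')): offset=1, physical=[E,i,m,B,A,F], logical=[i,m,B,A,F,E]

Answer: 1 i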